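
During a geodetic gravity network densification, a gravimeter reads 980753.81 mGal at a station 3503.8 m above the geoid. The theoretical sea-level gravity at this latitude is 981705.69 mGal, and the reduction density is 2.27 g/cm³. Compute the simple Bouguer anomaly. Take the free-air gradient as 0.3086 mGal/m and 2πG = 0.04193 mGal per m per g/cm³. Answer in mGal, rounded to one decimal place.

Free-air correction = 0.3086 × 3503.8 = 1081.27 mGal
Free-air anomaly = 980753.81 − 981705.69 + (1081.27) = 129.39 mGal
Bouguer slab correction = 0.04193 × 2.27 × 3503.8 = 333.50 mGal
Simple Bouguer anomaly = 129.39 − (333.50) = -204.11 mGal

-204.1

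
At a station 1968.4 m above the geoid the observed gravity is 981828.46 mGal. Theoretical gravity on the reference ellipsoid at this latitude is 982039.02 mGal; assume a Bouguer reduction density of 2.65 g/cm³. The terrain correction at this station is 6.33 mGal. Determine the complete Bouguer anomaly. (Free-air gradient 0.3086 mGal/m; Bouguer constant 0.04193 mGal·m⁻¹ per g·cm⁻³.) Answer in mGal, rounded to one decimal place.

184.5

Free-air correction = 0.3086 × 1968.4 = 607.45 mGal
Free-air anomaly = 981828.46 − 982039.02 + (607.45) = 396.89 mGal
Bouguer slab correction = 0.04193 × 2.65 × 1968.4 = 218.72 mGal
Simple Bouguer anomaly = 396.89 − (218.72) = 178.17 mGal
Complete Bouguer anomaly = 178.17 + 6.33 = 184.50 mGal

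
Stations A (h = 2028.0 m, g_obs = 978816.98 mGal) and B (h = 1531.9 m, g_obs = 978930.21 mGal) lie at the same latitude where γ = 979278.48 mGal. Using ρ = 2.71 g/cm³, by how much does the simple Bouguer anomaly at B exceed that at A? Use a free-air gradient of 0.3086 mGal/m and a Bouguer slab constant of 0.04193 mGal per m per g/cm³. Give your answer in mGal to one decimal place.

16.5

Δg_SB(A) = 978816.98 − 979278.48 + 0.3086×2028.0 − 0.04193×2.71×2028.0 = -66.10 mGal
Δg_SB(B) = 978930.21 − 979278.48 + 0.3086×1531.9 − 0.04193×2.71×1531.9 = -49.60 mGal
Difference = -49.60 − (-66.10) = 16.50 mGal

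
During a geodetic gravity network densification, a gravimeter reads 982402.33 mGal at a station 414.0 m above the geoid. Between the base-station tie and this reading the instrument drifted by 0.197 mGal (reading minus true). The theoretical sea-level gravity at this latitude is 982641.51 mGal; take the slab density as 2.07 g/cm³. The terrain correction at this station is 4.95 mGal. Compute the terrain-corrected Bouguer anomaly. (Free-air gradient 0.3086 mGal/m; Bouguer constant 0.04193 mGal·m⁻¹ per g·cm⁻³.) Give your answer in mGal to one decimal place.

Drift-corrected reading = 982402.33 − (0.197) = 982402.133 mGal
Free-air correction = 0.3086 × 414.0 = 127.76 mGal
Free-air anomaly = 982402.133 − 982641.51 + (127.76) = -111.617 mGal
Bouguer slab correction = 0.04193 × 2.07 × 414.0 = 35.93 mGal
Simple Bouguer anomaly = -111.617 − (35.93) = -147.547 mGal
Complete Bouguer anomaly = -147.547 + 4.95 = -142.597 mGal

-142.6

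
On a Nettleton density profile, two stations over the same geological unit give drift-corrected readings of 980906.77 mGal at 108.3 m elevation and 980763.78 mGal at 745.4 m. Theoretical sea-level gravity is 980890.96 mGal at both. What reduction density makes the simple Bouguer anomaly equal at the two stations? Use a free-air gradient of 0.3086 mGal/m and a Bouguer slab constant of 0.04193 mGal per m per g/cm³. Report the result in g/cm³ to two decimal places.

Δg_obs = 980763.78 − 980906.77 = -142.99 mGal over Δh = 745.4 − 108.3 = 637.1 m
Equal Bouguer anomalies ⇒ Δg_obs + (0.3086 − 0.04193ρ)·Δh = 0
0.3086 − 0.04193ρ = −Δg_obs/Δh = 0.22444
ρ = (0.3086 − 0.22444) / 0.04193 = 2.01 g/cm³

2.01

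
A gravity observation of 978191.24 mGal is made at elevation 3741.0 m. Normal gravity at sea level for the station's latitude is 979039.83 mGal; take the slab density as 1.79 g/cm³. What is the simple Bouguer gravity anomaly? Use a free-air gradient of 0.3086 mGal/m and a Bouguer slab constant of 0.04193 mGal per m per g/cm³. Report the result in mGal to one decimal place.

Free-air correction = 0.3086 × 3741.0 = 1154.47 mGal
Free-air anomaly = 978191.24 − 979039.83 + (1154.47) = 305.88 mGal
Bouguer slab correction = 0.04193 × 1.79 × 3741.0 = 280.78 mGal
Simple Bouguer anomaly = 305.88 − (280.78) = 25.10 mGal

25.1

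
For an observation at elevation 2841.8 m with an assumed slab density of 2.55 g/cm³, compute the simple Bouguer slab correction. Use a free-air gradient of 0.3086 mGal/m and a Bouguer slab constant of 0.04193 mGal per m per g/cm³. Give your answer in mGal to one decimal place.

303.8

Bouguer slab correction = 0.04193 × 2.55 × 2841.8 = 303.8 mGal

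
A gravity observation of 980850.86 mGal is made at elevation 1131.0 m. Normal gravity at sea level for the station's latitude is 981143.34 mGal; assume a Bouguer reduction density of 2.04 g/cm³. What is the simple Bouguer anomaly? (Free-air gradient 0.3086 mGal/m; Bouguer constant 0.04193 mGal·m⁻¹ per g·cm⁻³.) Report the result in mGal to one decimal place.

Free-air correction = 0.3086 × 1131.0 = 349.03 mGal
Free-air anomaly = 980850.86 − 981143.34 + (349.03) = 56.55 mGal
Bouguer slab correction = 0.04193 × 2.04 × 1131.0 = 96.74 mGal
Simple Bouguer anomaly = 56.55 − (96.74) = -40.19 mGal

-40.2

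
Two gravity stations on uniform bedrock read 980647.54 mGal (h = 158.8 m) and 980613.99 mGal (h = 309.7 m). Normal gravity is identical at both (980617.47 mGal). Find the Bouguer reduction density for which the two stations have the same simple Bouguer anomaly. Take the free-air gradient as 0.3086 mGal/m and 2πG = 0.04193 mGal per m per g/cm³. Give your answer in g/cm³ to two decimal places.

Δg_obs = 980613.99 − 980647.54 = -33.55 mGal over Δh = 309.7 − 158.8 = 150.9 m
Equal Bouguer anomalies ⇒ Δg_obs + (0.3086 − 0.04193ρ)·Δh = 0
0.3086 − 0.04193ρ = −Δg_obs/Δh = 0.22233
ρ = (0.3086 − 0.22233) / 0.04193 = 2.06 g/cm³

2.06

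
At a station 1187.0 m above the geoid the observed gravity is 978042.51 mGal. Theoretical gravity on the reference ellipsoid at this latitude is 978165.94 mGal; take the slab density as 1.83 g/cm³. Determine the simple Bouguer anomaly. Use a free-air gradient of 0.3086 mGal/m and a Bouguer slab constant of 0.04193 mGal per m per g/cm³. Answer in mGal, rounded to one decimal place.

Free-air correction = 0.3086 × 1187.0 = 366.31 mGal
Free-air anomaly = 978042.51 − 978165.94 + (366.31) = 242.88 mGal
Bouguer slab correction = 0.04193 × 1.83 × 1187.0 = 91.08 mGal
Simple Bouguer anomaly = 242.88 − (91.08) = 151.80 mGal

151.8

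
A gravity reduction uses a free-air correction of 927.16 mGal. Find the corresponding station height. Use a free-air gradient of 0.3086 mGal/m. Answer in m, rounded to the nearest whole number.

h = 927.16 / 0.3086 = 3004.41 m

3004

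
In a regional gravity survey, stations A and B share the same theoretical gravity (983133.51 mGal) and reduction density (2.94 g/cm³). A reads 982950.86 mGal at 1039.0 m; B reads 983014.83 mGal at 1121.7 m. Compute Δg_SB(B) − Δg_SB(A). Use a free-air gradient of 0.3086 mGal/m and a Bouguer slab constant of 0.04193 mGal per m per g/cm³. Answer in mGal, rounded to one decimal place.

Δg_SB(A) = 982950.86 − 983133.51 + 0.3086×1039.0 − 0.04193×2.94×1039.0 = 9.90 mGal
Δg_SB(B) = 983014.83 − 983133.51 + 0.3086×1121.7 − 0.04193×2.94×1121.7 = 89.20 mGal
Difference = 89.20 − (9.90) = 79.30 mGal

79.3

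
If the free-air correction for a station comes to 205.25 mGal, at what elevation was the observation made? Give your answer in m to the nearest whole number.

h = 205.25 / 0.3086 = 665.10 m

665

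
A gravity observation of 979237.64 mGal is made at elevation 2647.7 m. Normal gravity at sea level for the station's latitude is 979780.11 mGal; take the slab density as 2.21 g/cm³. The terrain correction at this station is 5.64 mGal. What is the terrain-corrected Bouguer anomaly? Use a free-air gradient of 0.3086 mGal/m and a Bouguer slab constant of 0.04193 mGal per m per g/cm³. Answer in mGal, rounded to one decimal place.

34.9

Free-air correction = 0.3086 × 2647.7 = 817.08 mGal
Free-air anomaly = 979237.64 − 979780.11 + (817.08) = 274.61 mGal
Bouguer slab correction = 0.04193 × 2.21 × 2647.7 = 245.35 mGal
Simple Bouguer anomaly = 274.61 − (245.35) = 29.26 mGal
Complete Bouguer anomaly = 29.26 + 5.64 = 34.90 mGal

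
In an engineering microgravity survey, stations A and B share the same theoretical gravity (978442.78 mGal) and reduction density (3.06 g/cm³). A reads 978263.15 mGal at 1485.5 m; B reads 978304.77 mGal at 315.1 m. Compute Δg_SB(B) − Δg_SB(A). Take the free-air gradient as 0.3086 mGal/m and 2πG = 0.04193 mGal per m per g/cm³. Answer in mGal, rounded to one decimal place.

Δg_SB(A) = 978263.15 − 978442.78 + 0.3086×1485.5 − 0.04193×3.06×1485.5 = 88.20 mGal
Δg_SB(B) = 978304.77 − 978442.78 + 0.3086×315.1 − 0.04193×3.06×315.1 = -81.20 mGal
Difference = -81.20 − (88.20) = -169.40 mGal

-169.4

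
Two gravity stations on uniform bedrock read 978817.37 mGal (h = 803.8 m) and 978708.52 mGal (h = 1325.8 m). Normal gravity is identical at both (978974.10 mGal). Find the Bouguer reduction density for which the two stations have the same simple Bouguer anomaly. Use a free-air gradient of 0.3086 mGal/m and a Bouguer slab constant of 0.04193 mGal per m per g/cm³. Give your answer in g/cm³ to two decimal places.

Δg_obs = 978708.52 − 978817.37 = -108.85 mGal over Δh = 1325.8 − 803.8 = 522.0 m
Equal Bouguer anomalies ⇒ Δg_obs + (0.3086 − 0.04193ρ)·Δh = 0
0.3086 − 0.04193ρ = −Δg_obs/Δh = 0.20852
ρ = (0.3086 − 0.20852) / 0.04193 = 2.39 g/cm³

2.39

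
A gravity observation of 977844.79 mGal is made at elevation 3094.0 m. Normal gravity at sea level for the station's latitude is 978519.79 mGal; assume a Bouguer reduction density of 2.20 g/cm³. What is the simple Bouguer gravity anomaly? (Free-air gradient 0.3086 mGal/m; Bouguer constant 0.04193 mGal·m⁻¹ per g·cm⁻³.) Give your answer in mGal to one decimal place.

Free-air correction = 0.3086 × 3094.0 = 954.81 mGal
Free-air anomaly = 977844.79 − 978519.79 + (954.81) = 279.81 mGal
Bouguer slab correction = 0.04193 × 2.20 × 3094.0 = 285.41 mGal
Simple Bouguer anomaly = 279.81 − (285.41) = -5.60 mGal

-5.6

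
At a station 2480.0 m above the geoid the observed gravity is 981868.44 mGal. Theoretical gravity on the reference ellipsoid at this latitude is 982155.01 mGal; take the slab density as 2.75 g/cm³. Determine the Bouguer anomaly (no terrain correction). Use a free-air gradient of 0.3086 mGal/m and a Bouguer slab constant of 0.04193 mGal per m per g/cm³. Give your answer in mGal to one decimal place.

192.8

Free-air correction = 0.3086 × 2480.0 = 765.33 mGal
Free-air anomaly = 981868.44 − 982155.01 + (765.33) = 478.76 mGal
Bouguer slab correction = 0.04193 × 2.75 × 2480.0 = 285.96 mGal
Simple Bouguer anomaly = 478.76 − (285.96) = 192.80 mGal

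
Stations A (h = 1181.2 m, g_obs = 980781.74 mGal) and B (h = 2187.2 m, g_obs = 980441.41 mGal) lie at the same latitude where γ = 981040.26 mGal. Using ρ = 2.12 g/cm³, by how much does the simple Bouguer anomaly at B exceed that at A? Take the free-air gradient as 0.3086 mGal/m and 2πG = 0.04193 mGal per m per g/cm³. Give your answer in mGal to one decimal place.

Δg_SB(A) = 980781.74 − 981040.26 + 0.3086×1181.2 − 0.04193×2.12×1181.2 = 1.00 mGal
Δg_SB(B) = 980441.41 − 981040.26 + 0.3086×2187.2 − 0.04193×2.12×2187.2 = -118.30 mGal
Difference = -118.30 − (1.00) = -119.30 mGal

-119.3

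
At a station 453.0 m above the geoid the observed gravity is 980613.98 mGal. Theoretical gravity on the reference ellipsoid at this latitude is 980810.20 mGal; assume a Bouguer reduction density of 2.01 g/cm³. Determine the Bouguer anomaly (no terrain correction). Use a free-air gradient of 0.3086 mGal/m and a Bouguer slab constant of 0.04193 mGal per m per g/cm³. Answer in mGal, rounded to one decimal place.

Free-air correction = 0.3086 × 453.0 = 139.80 mGal
Free-air anomaly = 980613.98 − 980810.20 + (139.80) = -56.42 mGal
Bouguer slab correction = 0.04193 × 2.01 × 453.0 = 38.18 mGal
Simple Bouguer anomaly = -56.42 − (38.18) = -94.60 mGal

-94.6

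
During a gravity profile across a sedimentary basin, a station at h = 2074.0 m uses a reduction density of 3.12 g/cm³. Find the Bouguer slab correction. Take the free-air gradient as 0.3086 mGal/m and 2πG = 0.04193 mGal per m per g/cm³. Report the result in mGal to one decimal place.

271.3

Bouguer slab correction = 0.04193 × 3.12 × 2074.0 = 271.3 mGal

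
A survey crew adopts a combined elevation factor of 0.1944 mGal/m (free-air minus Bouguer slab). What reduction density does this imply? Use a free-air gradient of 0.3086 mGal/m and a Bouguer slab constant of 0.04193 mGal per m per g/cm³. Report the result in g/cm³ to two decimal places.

0.1944 = 0.3086 − 0.04193 × ρ
ρ = (0.3086 − 0.1944) / 0.04193 = 2.72 g/cm³

2.72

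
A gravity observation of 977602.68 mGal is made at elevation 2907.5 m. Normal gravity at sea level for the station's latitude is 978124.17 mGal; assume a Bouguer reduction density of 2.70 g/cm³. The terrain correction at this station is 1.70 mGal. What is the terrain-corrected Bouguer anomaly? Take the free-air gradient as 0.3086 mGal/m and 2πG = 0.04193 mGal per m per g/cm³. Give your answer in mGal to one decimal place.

48.3

Free-air correction = 0.3086 × 2907.5 = 897.25 mGal
Free-air anomaly = 977602.68 − 978124.17 + (897.25) = 375.76 mGal
Bouguer slab correction = 0.04193 × 2.70 × 2907.5 = 329.16 mGal
Simple Bouguer anomaly = 375.76 − (329.16) = 46.60 mGal
Complete Bouguer anomaly = 46.60 + 1.70 = 48.30 mGal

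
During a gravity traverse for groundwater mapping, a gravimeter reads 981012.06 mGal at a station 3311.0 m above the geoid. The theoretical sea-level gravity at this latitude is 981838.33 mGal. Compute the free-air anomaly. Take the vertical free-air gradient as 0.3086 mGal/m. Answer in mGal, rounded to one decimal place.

195.5

Free-air correction = 0.3086 × 3311.0 = 1021.77 mGal
Free-air anomaly = 981012.06 − 981838.33 + (1021.77) = 195.50 mGal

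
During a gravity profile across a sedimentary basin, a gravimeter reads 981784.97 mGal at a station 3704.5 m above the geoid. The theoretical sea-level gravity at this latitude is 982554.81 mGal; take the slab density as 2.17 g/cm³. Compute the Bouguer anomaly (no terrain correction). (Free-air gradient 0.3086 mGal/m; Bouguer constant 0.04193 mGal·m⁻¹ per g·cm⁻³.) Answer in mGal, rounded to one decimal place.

Free-air correction = 0.3086 × 3704.5 = 1143.21 mGal
Free-air anomaly = 981784.97 − 982554.81 + (1143.21) = 373.37 mGal
Bouguer slab correction = 0.04193 × 2.17 × 3704.5 = 337.07 mGal
Simple Bouguer anomaly = 373.37 − (337.07) = 36.30 mGal

36.3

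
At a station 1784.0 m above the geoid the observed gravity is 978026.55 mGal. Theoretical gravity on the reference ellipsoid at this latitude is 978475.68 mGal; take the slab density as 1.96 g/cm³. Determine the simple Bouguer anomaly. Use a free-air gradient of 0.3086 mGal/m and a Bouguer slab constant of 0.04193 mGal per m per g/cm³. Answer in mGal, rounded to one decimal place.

Free-air correction = 0.3086 × 1784.0 = 550.54 mGal
Free-air anomaly = 978026.55 − 978475.68 + (550.54) = 101.41 mGal
Bouguer slab correction = 0.04193 × 1.96 × 1784.0 = 146.61 mGal
Simple Bouguer anomaly = 101.41 − (146.61) = -45.20 mGal

-45.2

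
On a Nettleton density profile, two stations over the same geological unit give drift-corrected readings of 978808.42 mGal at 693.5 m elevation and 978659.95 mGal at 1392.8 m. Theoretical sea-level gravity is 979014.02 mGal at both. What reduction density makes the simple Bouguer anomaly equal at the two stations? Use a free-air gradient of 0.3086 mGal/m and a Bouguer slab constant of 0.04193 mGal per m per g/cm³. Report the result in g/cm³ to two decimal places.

2.30

Δg_obs = 978659.95 − 978808.42 = -148.47 mGal over Δh = 1392.8 − 693.5 = 699.3 m
Equal Bouguer anomalies ⇒ Δg_obs + (0.3086 − 0.04193ρ)·Δh = 0
0.3086 − 0.04193ρ = −Δg_obs/Δh = 0.21231
ρ = (0.3086 − 0.21231) / 0.04193 = 2.30 g/cm³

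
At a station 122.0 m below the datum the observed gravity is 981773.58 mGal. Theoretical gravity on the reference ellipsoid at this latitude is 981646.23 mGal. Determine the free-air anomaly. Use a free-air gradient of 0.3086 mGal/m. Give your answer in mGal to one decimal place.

89.7

Free-air correction = 0.3086 × -122.0 = -37.65 mGal
Free-air anomaly = 981773.58 − 981646.23 + (-37.65) = 89.70 mGal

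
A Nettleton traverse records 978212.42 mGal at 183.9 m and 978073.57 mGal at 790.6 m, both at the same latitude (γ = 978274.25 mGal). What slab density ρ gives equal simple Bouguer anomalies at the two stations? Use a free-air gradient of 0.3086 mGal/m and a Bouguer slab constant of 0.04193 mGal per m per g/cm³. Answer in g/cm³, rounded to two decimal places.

1.90

Δg_obs = 978073.57 − 978212.42 = -138.85 mGal over Δh = 790.6 − 183.9 = 606.7 m
Equal Bouguer anomalies ⇒ Δg_obs + (0.3086 − 0.04193ρ)·Δh = 0
0.3086 − 0.04193ρ = −Δg_obs/Δh = 0.22886
ρ = (0.3086 − 0.22886) / 0.04193 = 1.90 g/cm³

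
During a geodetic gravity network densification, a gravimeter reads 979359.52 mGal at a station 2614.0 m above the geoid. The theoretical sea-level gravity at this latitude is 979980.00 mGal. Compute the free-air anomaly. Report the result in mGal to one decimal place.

Free-air correction = 0.3086 × 2614.0 = 806.68 mGal
Free-air anomaly = 979359.52 − 979980.00 + (806.68) = 186.20 mGal

186.2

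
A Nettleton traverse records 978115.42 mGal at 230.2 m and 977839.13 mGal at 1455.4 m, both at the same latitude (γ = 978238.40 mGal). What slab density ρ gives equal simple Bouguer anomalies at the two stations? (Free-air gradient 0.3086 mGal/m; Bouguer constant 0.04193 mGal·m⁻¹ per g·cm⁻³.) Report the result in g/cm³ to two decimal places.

Δg_obs = 977839.13 − 978115.42 = -276.29 mGal over Δh = 1455.4 − 230.2 = 1225.2 m
Equal Bouguer anomalies ⇒ Δg_obs + (0.3086 − 0.04193ρ)·Δh = 0
0.3086 − 0.04193ρ = −Δg_obs/Δh = 0.22551
ρ = (0.3086 − 0.22551) / 0.04193 = 1.98 g/cm³

1.98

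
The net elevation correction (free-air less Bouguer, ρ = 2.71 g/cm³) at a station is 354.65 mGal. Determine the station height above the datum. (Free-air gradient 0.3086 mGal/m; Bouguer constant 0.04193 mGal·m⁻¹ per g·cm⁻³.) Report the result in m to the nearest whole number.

1819

Combined gradient = 0.3086 − 0.04193 × 2.71 = 0.1949697 mGal/m
h = 354.65 / 0.1949697 = 1819.00 m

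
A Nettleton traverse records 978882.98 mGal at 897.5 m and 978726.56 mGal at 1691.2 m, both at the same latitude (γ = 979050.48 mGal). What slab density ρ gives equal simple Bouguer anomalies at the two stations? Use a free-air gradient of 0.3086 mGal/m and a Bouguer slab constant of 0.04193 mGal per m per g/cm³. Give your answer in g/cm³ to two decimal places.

Δg_obs = 978726.56 − 978882.98 = -156.42 mGal over Δh = 1691.2 − 897.5 = 793.7 m
Equal Bouguer anomalies ⇒ Δg_obs + (0.3086 − 0.04193ρ)·Δh = 0
0.3086 − 0.04193ρ = −Δg_obs/Δh = 0.19708
ρ = (0.3086 − 0.19708) / 0.04193 = 2.66 g/cm³

2.66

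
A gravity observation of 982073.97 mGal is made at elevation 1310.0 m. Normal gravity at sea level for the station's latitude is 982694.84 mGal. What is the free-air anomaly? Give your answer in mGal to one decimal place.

-216.6

Free-air correction = 0.3086 × 1310.0 = 404.27 mGal
Free-air anomaly = 982073.97 − 982694.84 + (404.27) = -216.60 mGal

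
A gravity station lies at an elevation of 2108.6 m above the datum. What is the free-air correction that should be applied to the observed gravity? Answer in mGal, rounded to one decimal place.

Free-air correction = 0.3086 × 2108.6 = 650.7 mGal

650.7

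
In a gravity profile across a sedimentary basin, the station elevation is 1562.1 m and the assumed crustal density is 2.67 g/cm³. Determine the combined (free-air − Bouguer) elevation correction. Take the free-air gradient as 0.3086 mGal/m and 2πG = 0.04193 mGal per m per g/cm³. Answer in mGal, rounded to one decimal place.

Combined gradient = 0.3086 − 0.04193 × 2.67 = 0.1966469 mGal/m
Combined elevation correction = 0.1966469 × 1562.1 = 307.2 mGal

307.2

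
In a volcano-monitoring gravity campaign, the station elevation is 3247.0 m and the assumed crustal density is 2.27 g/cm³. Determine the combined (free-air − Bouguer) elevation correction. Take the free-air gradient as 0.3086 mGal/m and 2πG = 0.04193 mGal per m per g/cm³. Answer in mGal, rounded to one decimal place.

Combined gradient = 0.3086 − 0.04193 × 2.27 = 0.2134189 mGal/m
Combined elevation correction = 0.2134189 × 3247.0 = 693.0 mGal

693.0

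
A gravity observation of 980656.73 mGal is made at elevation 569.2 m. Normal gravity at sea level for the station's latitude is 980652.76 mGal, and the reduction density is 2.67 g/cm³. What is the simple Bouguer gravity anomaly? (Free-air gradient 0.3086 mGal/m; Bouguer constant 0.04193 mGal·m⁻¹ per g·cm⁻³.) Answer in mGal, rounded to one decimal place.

115.9

Free-air correction = 0.3086 × 569.2 = 175.66 mGal
Free-air anomaly = 980656.73 − 980652.76 + (175.66) = 179.63 mGal
Bouguer slab correction = 0.04193 × 2.67 × 569.2 = 63.72 mGal
Simple Bouguer anomaly = 179.63 − (63.72) = 115.91 mGal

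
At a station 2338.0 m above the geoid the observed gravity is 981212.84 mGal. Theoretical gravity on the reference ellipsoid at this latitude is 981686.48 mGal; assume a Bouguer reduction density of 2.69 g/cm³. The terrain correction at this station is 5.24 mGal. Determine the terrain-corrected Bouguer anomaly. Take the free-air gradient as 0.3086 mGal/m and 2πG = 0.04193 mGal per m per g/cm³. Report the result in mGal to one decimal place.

-10.6

Free-air correction = 0.3086 × 2338.0 = 721.51 mGal
Free-air anomaly = 981212.84 − 981686.48 + (721.51) = 247.87 mGal
Bouguer slab correction = 0.04193 × 2.69 × 2338.0 = 263.71 mGal
Simple Bouguer anomaly = 247.87 − (263.71) = -15.84 mGal
Complete Bouguer anomaly = -15.84 + 5.24 = -10.60 mGal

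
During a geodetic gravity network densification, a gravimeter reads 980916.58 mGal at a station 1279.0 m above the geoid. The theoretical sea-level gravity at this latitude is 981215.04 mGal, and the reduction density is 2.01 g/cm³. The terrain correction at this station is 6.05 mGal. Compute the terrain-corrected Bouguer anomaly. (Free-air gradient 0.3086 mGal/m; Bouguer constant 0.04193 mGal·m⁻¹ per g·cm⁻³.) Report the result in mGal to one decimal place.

-5.5

Free-air correction = 0.3086 × 1279.0 = 394.70 mGal
Free-air anomaly = 980916.58 − 981215.04 + (394.70) = 96.24 mGal
Bouguer slab correction = 0.04193 × 2.01 × 1279.0 = 107.79 mGal
Simple Bouguer anomaly = 96.24 − (107.79) = -11.55 mGal
Complete Bouguer anomaly = -11.55 + 6.05 = -5.50 mGal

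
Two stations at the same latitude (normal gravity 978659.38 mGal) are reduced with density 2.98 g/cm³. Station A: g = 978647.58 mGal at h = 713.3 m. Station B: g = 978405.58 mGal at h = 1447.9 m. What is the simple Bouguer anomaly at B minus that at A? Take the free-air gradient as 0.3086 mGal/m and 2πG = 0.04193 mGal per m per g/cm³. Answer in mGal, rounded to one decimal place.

Δg_SB(A) = 978647.58 − 978659.38 + 0.3086×713.3 − 0.04193×2.98×713.3 = 119.20 mGal
Δg_SB(B) = 978405.58 − 978659.38 + 0.3086×1447.9 − 0.04193×2.98×1447.9 = 12.10 mGal
Difference = 12.10 − (119.20) = -107.10 mGal

-107.1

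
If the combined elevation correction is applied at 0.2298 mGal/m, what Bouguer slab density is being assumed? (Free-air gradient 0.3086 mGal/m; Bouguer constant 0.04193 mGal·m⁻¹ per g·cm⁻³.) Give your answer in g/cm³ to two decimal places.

1.88

0.2298 = 0.3086 − 0.04193 × ρ
ρ = (0.3086 − 0.2298) / 0.04193 = 1.88 g/cm³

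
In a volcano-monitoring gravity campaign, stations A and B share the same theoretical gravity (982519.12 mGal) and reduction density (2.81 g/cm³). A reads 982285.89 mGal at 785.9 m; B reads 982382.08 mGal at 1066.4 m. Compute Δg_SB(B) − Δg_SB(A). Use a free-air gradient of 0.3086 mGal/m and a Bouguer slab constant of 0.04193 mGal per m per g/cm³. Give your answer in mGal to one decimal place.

Δg_SB(A) = 982285.89 − 982519.12 + 0.3086×785.9 − 0.04193×2.81×785.9 = -83.30 mGal
Δg_SB(B) = 982382.08 − 982519.12 + 0.3086×1066.4 − 0.04193×2.81×1066.4 = 66.40 mGal
Difference = 66.40 − (-83.30) = 149.70 mGal

149.7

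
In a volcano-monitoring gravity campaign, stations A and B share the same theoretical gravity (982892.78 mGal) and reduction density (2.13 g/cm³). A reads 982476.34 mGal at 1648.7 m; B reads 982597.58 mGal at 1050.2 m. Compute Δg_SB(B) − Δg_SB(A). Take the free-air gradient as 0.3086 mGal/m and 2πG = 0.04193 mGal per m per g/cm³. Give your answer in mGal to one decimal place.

Δg_SB(A) = 982476.34 − 982892.78 + 0.3086×1648.7 − 0.04193×2.13×1648.7 = -54.90 mGal
Δg_SB(B) = 982597.58 − 982892.78 + 0.3086×1050.2 − 0.04193×2.13×1050.2 = -64.90 mGal
Difference = -64.90 − (-54.90) = -10.00 mGal

-10.0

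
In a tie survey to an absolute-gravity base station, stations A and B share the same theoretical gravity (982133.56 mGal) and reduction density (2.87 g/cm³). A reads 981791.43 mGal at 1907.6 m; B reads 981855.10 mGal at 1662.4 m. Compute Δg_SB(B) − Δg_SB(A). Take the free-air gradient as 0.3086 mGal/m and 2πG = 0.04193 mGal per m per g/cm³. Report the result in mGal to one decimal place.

17.5

Δg_SB(A) = 981791.43 − 982133.56 + 0.3086×1907.6 − 0.04193×2.87×1907.6 = 17.00 mGal
Δg_SB(B) = 981855.10 − 982133.56 + 0.3086×1662.4 − 0.04193×2.87×1662.4 = 34.50 mGal
Difference = 34.50 − (17.00) = 17.50 mGal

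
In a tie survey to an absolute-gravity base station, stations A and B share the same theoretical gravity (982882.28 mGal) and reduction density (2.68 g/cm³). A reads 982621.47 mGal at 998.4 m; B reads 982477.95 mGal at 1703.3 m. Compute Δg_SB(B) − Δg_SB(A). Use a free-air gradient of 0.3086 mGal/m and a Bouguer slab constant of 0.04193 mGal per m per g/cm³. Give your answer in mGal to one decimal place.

-5.2

Δg_SB(A) = 982621.47 − 982882.28 + 0.3086×998.4 − 0.04193×2.68×998.4 = -64.90 mGal
Δg_SB(B) = 982477.95 − 982882.28 + 0.3086×1703.3 − 0.04193×2.68×1703.3 = -70.10 mGal
Difference = -70.10 − (-64.90) = -5.20 mGal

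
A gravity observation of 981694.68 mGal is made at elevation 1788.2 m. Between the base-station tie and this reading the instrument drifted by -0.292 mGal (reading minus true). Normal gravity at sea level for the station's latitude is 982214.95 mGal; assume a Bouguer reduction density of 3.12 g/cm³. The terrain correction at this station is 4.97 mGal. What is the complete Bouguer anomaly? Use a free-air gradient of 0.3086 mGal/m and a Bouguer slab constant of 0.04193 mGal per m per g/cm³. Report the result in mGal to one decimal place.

Drift-corrected reading = 981694.68 − (-0.292) = 981694.972 mGal
Free-air correction = 0.3086 × 1788.2 = 551.84 mGal
Free-air anomaly = 981694.972 − 982214.95 + (551.84) = 31.862 mGal
Bouguer slab correction = 0.04193 × 3.12 × 1788.2 = 233.94 mGal
Simple Bouguer anomaly = 31.862 − (233.94) = -202.078 mGal
Complete Bouguer anomaly = -202.078 + 4.97 = -197.108 mGal

-197.1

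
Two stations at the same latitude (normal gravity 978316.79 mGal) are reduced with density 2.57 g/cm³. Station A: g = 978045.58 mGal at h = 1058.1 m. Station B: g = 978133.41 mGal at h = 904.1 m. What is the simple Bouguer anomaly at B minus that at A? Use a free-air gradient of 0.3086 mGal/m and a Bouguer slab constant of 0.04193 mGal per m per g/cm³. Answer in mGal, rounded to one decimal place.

56.9

Δg_SB(A) = 978045.58 − 978316.79 + 0.3086×1058.1 − 0.04193×2.57×1058.1 = -58.70 mGal
Δg_SB(B) = 978133.41 − 978316.79 + 0.3086×904.1 − 0.04193×2.57×904.1 = -1.80 mGal
Difference = -1.80 − (-58.70) = 56.90 mGal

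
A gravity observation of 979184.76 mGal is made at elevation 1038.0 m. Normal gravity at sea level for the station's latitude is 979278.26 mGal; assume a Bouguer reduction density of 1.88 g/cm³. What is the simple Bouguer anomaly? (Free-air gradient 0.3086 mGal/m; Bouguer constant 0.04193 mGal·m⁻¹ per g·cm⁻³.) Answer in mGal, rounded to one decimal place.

Free-air correction = 0.3086 × 1038.0 = 320.33 mGal
Free-air anomaly = 979184.76 − 979278.26 + (320.33) = 226.83 mGal
Bouguer slab correction = 0.04193 × 1.88 × 1038.0 = 81.82 mGal
Simple Bouguer anomaly = 226.83 − (81.82) = 145.01 mGal

145.0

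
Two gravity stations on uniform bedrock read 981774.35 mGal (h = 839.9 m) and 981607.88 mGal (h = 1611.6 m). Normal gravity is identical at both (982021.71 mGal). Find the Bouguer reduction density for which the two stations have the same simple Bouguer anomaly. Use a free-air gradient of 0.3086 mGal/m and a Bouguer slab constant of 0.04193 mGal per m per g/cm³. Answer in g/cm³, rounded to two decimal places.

Δg_obs = 981607.88 − 981774.35 = -166.47 mGal over Δh = 1611.6 − 839.9 = 771.7 m
Equal Bouguer anomalies ⇒ Δg_obs + (0.3086 − 0.04193ρ)·Δh = 0
0.3086 − 0.04193ρ = −Δg_obs/Δh = 0.21572
ρ = (0.3086 − 0.21572) / 0.04193 = 2.22 g/cm³

2.22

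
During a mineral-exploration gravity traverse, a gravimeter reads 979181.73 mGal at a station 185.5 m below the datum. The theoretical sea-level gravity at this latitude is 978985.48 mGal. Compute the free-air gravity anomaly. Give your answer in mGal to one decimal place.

Free-air correction = 0.3086 × -185.5 = -57.25 mGal
Free-air anomaly = 979181.73 − 978985.48 + (-57.25) = 139.00 mGal

139.0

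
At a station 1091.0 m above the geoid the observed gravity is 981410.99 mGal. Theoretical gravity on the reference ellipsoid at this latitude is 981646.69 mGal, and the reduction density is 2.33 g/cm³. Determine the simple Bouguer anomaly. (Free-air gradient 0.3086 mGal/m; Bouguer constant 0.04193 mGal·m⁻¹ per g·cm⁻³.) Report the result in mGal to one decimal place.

-5.6

Free-air correction = 0.3086 × 1091.0 = 336.68 mGal
Free-air anomaly = 981410.99 − 981646.69 + (336.68) = 100.98 mGal
Bouguer slab correction = 0.04193 × 2.33 × 1091.0 = 106.59 mGal
Simple Bouguer anomaly = 100.98 − (106.59) = -5.61 mGal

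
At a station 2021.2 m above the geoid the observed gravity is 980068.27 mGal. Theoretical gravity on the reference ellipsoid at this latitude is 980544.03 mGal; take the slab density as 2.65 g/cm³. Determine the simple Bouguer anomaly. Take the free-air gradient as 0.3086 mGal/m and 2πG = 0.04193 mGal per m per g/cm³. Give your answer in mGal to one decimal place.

Free-air correction = 0.3086 × 2021.2 = 623.74 mGal
Free-air anomaly = 980068.27 − 980544.03 + (623.74) = 147.98 mGal
Bouguer slab correction = 0.04193 × 2.65 × 2021.2 = 224.58 mGal
Simple Bouguer anomaly = 147.98 − (224.58) = -76.60 mGal

-76.6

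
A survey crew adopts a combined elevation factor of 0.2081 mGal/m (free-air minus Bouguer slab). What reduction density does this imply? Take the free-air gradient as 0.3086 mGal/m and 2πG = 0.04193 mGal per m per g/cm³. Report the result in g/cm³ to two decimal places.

2.40

0.2081 = 0.3086 − 0.04193 × ρ
ρ = (0.3086 − 0.2081) / 0.04193 = 2.40 g/cm³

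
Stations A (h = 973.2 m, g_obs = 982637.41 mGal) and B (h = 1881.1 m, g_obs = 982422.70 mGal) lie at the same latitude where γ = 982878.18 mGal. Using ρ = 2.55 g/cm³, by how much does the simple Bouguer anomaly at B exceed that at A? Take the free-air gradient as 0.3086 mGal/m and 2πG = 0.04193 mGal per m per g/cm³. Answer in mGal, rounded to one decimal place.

Δg_SB(A) = 982637.41 − 982878.18 + 0.3086×973.2 − 0.04193×2.55×973.2 = -44.50 mGal
Δg_SB(B) = 982422.70 − 982878.18 + 0.3086×1881.1 − 0.04193×2.55×1881.1 = -76.10 mGal
Difference = -76.10 − (-44.50) = -31.60 mGal

-31.6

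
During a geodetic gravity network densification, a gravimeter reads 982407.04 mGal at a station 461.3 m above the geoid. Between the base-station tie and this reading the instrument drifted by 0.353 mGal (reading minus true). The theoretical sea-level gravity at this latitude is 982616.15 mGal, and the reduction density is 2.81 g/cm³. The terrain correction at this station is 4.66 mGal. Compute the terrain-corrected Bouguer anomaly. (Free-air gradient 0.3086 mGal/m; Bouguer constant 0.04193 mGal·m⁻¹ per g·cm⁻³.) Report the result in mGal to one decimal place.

-116.8

Drift-corrected reading = 982407.04 − (0.353) = 982406.687 mGal
Free-air correction = 0.3086 × 461.3 = 142.36 mGal
Free-air anomaly = 982406.687 − 982616.15 + (142.36) = -67.103 mGal
Bouguer slab correction = 0.04193 × 2.81 × 461.3 = 54.35 mGal
Simple Bouguer anomaly = -67.103 − (54.35) = -121.453 mGal
Complete Bouguer anomaly = -121.453 + 4.66 = -116.793 mGal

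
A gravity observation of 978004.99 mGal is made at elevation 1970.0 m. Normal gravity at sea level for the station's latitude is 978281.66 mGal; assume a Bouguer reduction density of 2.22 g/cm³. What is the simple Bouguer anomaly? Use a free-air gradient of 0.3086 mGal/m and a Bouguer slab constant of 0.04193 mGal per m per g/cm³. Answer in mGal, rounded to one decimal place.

Free-air correction = 0.3086 × 1970.0 = 607.94 mGal
Free-air anomaly = 978004.99 − 978281.66 + (607.94) = 331.27 mGal
Bouguer slab correction = 0.04193 × 2.22 × 1970.0 = 183.38 mGal
Simple Bouguer anomaly = 331.27 − (183.38) = 147.89 mGal

147.9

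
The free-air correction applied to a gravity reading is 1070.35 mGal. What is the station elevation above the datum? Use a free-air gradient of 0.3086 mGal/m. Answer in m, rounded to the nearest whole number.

3468

h = 1070.35 / 0.3086 = 3468.41 m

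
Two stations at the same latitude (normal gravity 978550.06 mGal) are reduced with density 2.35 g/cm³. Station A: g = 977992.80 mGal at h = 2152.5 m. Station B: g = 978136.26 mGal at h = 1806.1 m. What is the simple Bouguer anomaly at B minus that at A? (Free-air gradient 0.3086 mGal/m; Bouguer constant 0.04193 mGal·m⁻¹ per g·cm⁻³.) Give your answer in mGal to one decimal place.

70.7

Δg_SB(A) = 977992.80 − 978550.06 + 0.3086×2152.5 − 0.04193×2.35×2152.5 = -105.10 mGal
Δg_SB(B) = 978136.26 − 978550.06 + 0.3086×1806.1 − 0.04193×2.35×1806.1 = -34.40 mGal
Difference = -34.40 − (-105.10) = 70.70 mGal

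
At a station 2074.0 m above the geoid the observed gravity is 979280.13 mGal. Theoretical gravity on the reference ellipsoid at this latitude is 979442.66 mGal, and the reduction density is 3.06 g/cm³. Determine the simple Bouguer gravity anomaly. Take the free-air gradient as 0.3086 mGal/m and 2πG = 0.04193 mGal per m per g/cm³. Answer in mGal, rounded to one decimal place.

211.4

Free-air correction = 0.3086 × 2074.0 = 640.04 mGal
Free-air anomaly = 979280.13 − 979442.66 + (640.04) = 477.51 mGal
Bouguer slab correction = 0.04193 × 3.06 × 2074.0 = 266.11 mGal
Simple Bouguer anomaly = 477.51 − (266.11) = 211.40 mGal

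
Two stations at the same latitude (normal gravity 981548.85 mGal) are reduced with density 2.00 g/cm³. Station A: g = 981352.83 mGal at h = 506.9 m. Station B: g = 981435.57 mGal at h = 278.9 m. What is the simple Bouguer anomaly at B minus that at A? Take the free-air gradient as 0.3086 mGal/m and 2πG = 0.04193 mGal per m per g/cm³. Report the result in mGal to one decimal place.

Δg_SB(A) = 981352.83 − 981548.85 + 0.3086×506.9 − 0.04193×2.00×506.9 = -82.10 mGal
Δg_SB(B) = 981435.57 − 981548.85 + 0.3086×278.9 − 0.04193×2.00×278.9 = -50.60 mGal
Difference = -50.60 − (-82.10) = 31.50 mGal

31.5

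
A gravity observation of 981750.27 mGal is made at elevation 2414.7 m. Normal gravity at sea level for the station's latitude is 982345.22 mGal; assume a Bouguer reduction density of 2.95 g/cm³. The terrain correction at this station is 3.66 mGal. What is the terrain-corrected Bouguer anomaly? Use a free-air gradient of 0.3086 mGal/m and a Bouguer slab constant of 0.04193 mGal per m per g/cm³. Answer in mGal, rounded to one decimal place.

Free-air correction = 0.3086 × 2414.7 = 745.18 mGal
Free-air anomaly = 981750.27 − 982345.22 + (745.18) = 150.23 mGal
Bouguer slab correction = 0.04193 × 2.95 × 2414.7 = 298.68 mGal
Simple Bouguer anomaly = 150.23 − (298.68) = -148.45 mGal
Complete Bouguer anomaly = -148.45 + 3.66 = -144.79 mGal

-144.8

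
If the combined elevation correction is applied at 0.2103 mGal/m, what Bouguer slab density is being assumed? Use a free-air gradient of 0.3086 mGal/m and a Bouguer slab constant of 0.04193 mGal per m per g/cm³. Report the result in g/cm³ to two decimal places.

0.2103 = 0.3086 − 0.04193 × ρ
ρ = (0.3086 − 0.2103) / 0.04193 = 2.34 g/cm³

2.34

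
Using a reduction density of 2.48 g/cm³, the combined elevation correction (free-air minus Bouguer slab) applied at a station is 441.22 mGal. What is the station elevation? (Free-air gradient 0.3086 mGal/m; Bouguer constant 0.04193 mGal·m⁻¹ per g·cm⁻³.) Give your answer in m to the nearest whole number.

2156

Combined gradient = 0.3086 − 0.04193 × 2.48 = 0.2046136 mGal/m
h = 441.22 / 0.2046136 = 2156.36 m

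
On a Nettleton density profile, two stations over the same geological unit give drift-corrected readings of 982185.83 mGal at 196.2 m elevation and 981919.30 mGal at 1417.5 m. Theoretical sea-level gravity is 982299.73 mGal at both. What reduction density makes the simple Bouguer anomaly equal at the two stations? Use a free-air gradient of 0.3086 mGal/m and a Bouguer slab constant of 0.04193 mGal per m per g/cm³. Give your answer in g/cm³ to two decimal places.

Δg_obs = 981919.30 − 982185.83 = -266.53 mGal over Δh = 1417.5 − 196.2 = 1221.3 m
Equal Bouguer anomalies ⇒ Δg_obs + (0.3086 − 0.04193ρ)·Δh = 0
0.3086 − 0.04193ρ = −Δg_obs/Δh = 0.21823
ρ = (0.3086 − 0.21823) / 0.04193 = 2.16 g/cm³

2.16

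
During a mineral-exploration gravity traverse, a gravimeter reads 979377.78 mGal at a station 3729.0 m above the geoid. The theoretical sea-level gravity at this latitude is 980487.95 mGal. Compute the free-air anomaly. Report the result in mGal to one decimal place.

40.6

Free-air correction = 0.3086 × 3729.0 = 1150.77 mGal
Free-air anomaly = 979377.78 − 980487.95 + (1150.77) = 40.60 mGal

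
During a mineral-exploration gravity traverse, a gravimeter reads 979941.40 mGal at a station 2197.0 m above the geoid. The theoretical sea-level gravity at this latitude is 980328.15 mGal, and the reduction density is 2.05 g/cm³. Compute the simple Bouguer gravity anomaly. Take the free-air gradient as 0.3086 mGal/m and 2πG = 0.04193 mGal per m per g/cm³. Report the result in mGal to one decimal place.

102.4

Free-air correction = 0.3086 × 2197.0 = 677.99 mGal
Free-air anomaly = 979941.40 − 980328.15 + (677.99) = 291.24 mGal
Bouguer slab correction = 0.04193 × 2.05 × 2197.0 = 188.85 mGal
Simple Bouguer anomaly = 291.24 − (188.85) = 102.39 mGal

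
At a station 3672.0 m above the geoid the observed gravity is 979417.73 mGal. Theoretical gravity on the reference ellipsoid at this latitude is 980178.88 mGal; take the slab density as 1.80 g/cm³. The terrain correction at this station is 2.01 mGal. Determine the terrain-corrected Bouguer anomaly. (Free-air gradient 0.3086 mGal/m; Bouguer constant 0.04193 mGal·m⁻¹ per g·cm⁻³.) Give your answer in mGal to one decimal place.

Free-air correction = 0.3086 × 3672.0 = 1133.18 mGal
Free-air anomaly = 979417.73 − 980178.88 + (1133.18) = 372.03 mGal
Bouguer slab correction = 0.04193 × 1.80 × 3672.0 = 277.14 mGal
Simple Bouguer anomaly = 372.03 − (277.14) = 94.89 mGal
Complete Bouguer anomaly = 94.89 + 2.01 = 96.90 mGal

96.9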